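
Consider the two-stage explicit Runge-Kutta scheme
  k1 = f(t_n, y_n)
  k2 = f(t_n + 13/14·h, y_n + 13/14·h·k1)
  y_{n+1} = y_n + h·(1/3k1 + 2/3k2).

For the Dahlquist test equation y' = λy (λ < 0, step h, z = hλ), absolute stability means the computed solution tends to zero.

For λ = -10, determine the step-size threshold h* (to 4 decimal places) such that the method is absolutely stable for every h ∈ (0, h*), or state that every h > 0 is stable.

Test eqn y'=λy, z=hλ:
  k1=λy_n ⇒ h·k1=z·y_n;  k2=λ(1+13/14z)y_n ⇒ h·k2=z(1+13/14z)y_n
  y_{n+1}/y_n = 1 + 1/3z + 2/3z(1+13/14z) = 1 + z + 13/21z²
  Hence R(z) = 1 + z + 13/21z².

Need |R(x)|<1, x<0.
x=-1.25: |R|=0.7173
R=1: x+13/21x²=0 ⇒ x=−21/13=-1.6154; min R=1−1/(4·13/21)=0.5962>−1
Confirm numerically:
  x=-1.426: |R|=0.83282 <1
  x=-1.152: |R|=0.66954 <1
  x=-1.151: |R|=0.66911 <1
  x=-0.679: |R|=0.60641 <1
  x=-1.874: |R|=1.30002 >1
  x=-1.834: |R|=1.24820 >1
  x=-1.745: |R|=1.14002 >1
So |R|<1 on (-1.6154, 0).

(-1.6154,0); λ=-10 ⇒ h* = (21/13)/10 = 0.1615.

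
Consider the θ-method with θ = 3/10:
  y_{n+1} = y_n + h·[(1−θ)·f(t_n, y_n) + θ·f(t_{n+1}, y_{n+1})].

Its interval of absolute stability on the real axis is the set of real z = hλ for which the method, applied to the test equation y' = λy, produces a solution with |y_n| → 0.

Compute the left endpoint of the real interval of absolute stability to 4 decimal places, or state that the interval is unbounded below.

z* = -5.0000.

On y'=λy, z=hλ:
  y_{n+1} = y_n + z·[7/10·y_n + 3/10·y_{n+1}] ⇒ (1 − 3/10z)y_{n+1} = (1 + 7/10z)y_n
  R(z) = (1 + 7/10z)/(1 − 3/10z).

Boundary: |R(x)|=1, x<0.
x=-1.51: |R|=0.0392
R=−1: 1+7/10x = −1+3/10x ⇒ -2/5x=2 ⇒ x=2/(-2/5)=-5.0000
Confirm numerically:
  x=-4.004: |R|=0.81901 <1
  x=-3.686: |R|=0.75040 <1
  x=-2.577: |R|=0.45339 <1
  x=-5.574: |R|=1.08592 >1
  x=-5.544: |R|=1.08171 >1
  x=-5.216: |R|=1.03369 >1
Interval (-5.0000, 0).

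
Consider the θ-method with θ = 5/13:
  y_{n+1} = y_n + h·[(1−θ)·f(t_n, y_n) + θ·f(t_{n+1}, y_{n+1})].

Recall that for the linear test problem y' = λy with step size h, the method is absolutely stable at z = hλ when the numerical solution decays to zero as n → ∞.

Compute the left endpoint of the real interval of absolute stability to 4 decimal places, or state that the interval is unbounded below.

With y'=λy (z=hλ):
  y_{n+1} = y_n + z·[8/13·y_n + 5/13·y_{n+1}] ⇒ (1 − 5/13z)y_{n+1} = (1 + 8/13z)y_n
  R(z) = (1 + 8/13z)/(1 − 5/13z).

Solve |R(x)|<1 on ℝ⁻.
x=-1.33: |R|=0.1201
R=−1: 1+8/13x = −1+5/13x ⇒ -3/13x=2 ⇒ x=2/(-3/13)=-8.6667
Confirm numerically:
  x=-5.844: |R|=0.79943 <1
  x=-5.560: |R|=0.77157 <1
  x=-4.787: |R|=0.68488 <1
  x=-4.549: |R|=0.65441 <1
  x=-8.770: |R|=1.00545 >1
  x=-8.727: |R|=1.00320 >1
So |R|<1 on (-8.6667, 0).

z* = -8.6667.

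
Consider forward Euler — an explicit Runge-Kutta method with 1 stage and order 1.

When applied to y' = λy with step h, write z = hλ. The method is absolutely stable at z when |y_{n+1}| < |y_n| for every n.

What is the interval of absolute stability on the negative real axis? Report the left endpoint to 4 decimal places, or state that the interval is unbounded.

z∈(-2.0000,0).

With y'=λy (z=hλ):
  order 1, 1-stage ⇒ R(z)=1+z
  (e.g. R(-1.61)=-0.61000, |R|=0.61000)

Solve |R(x)|<1 on ℝ⁻.
x=-1.61: |R|=0.6100
|R(-1.71)|=0.7100 |R(-1.05)|=0.0500 |R(-0.68)|=0.3200
Bisect:
  x_lo=-2.6996 |R|=1.6996  x_hi=-0.0501 |R|=0.9499
  mid=-1.37484 |R|=0.37484 →hi
  mid=-2.03720 |R|=1.03720 →lo
  mid=-1.70602 |R|=0.70602 →hi
  mid=-1.87161 |R|=0.87161 →hi
  mid=-1.95440 |R|=0.95440 →hi
  mid=-1.99580 |R|=0.99580 →hi
  mid=-2.01650 |R|=1.01650 →lo
  mid=-2.00615 |R|=1.00615 →lo
  ...
  [-2.00000,-1.99984] ⇒ x*=-2.0000
Interval (-2.0000, 0).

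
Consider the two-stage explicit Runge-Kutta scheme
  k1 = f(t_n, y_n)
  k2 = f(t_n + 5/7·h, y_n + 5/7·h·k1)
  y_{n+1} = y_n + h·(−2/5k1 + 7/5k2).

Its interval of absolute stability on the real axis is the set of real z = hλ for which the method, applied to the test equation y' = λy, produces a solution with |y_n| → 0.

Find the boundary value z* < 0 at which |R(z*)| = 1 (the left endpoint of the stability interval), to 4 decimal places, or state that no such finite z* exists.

Test eqn y'=λy, z=hλ:
  k1=λy_n ⇒ h·k1=z·y_n;  k2=λ(1+5/7z)y_n ⇒ h·k2=z(1+5/7z)y_n
  y_{n+1}/y_n = 1 − 2/5z + 7/5z(1+5/7z) = 1 + z + z²
  ⇒ R(z) = 1 + z + z².

Find x<0 with |R(x)|<1.
x=-0.45: |R|=0.7525
R=1: x+1x²=0 ⇒ x=−1=-1.0000; min R=1−1/(4·1)=0.7500>−1
Confirm numerically:
  x=-0.966: |R|=0.96716 <1
  x=-0.946: |R|=0.94892 <1
  x=-0.531: |R|=0.75096 <1
  x=-0.431: |R|=0.75476 <1
  x=-1.555: |R|=1.86302 >1
  x=-1.131: |R|=1.14816 >1
  x=-1.031: |R|=1.03196 >1
So |R|<1 on (-1.0000, 0).

left endpoint -1.0000.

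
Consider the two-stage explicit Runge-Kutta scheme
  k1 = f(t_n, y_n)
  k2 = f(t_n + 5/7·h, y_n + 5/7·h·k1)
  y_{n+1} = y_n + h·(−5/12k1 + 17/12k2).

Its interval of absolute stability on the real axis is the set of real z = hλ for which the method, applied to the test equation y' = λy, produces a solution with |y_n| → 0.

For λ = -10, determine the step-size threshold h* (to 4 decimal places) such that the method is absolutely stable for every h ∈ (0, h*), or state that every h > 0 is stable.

(-0.9882,0); λ=-10 ⇒ h* = (84/85)/10 = 0.0988.

On y'=λy, z=hλ:
  k1=λy_n ⇒ h·k1=z·y_n;  k2=λ(1+5/7z)y_n ⇒ h·k2=z(1+5/7z)y_n
  y_{n+1}/y_n = 1 − 5/12z + 17/12z(1+5/7z) = 1 + z + 85/84z²
  ⇒ R(z) = 1 + z + 85/84z².

Boundary: |R(x)|=1, x<0.
x=-1.36: |R|=1.5116
R=1: x+85/84x²=0 ⇒ x=−84/85=-0.9882; min R=1−1/(4·85/84)=0.7529>−1
Confirm numerically:
  x=-0.962: |R|=0.97446 <1
  x=-0.899: |R|=0.91882 <1
  x=-0.667: |R|=0.78319 <1
  x=-1.436: |R|=1.65064 >1
  x=-1.241: |R|=1.31742 >1
  x=-1.167: |R|=1.21110 >1
So |R|<1 on (-0.9882, 0).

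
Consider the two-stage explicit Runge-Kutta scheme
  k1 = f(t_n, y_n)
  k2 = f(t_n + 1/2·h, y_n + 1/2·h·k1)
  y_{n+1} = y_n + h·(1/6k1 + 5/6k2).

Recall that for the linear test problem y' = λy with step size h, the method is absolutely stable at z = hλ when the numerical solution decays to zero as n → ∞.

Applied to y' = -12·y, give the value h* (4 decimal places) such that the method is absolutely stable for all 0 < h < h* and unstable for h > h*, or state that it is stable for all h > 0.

(-2.4000,0); λ=-12 ⇒ h* = (12/5)/12 = 0.2000.

With y'=λy (z=hλ):
  k1=λy_n ⇒ h·k1=z·y_n;  k2=λ(1+1/2z)y_n ⇒ h·k2=z(1+1/2z)y_n
  y_{n+1}/y_n = 1 + 1/6z + 5/6z(1+1/2z) = 1 + z + 5/12z²
  R(z) = 1 + z + 5/12z².

Solve |R(x)|<1 on ℝ⁻.
x=-1.33: |R|=0.4070
R=1: x+5/12x²=0 ⇒ x=−12/5=-2.4000; min R=1−1/(4·5/12)=0.4000>−1
Confirm numerically:
  x=-2.249: |R|=0.85850 <1
  x=-1.839: |R|=0.57013 <1
  x=-1.639: |R|=0.48030 <1
  x=-1.306: |R|=0.40468 <1
  x=-2.919: |R|=1.63123 >1
  x=-2.541: |R|=1.14928 >1
  x=-2.514: |R|=1.11941 >1
Stable set (-2.4000, 0).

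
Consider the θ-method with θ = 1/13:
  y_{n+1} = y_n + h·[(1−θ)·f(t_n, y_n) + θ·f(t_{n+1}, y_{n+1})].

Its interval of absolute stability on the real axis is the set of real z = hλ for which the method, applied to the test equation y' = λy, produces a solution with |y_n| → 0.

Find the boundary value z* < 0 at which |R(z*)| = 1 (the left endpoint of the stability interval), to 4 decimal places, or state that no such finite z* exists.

z* = -2.3636.

With y'=λy (z=hλ):
  y_{n+1} = y_n + z·[12/13·y_n + 1/13·y_{n+1}] ⇒ (1 − 1/13z)y_{n+1} = (1 + 12/13z)y_n
  so R(z) = (1 + 12/13z)/(1 − 1/13z).

Solve |R(x)|<1 on ℝ⁻.
x=-0.45: |R|=0.5651
R=−1: 1+12/13x = −1+1/13x ⇒ -11/13x=2 ⇒ x=2/(-11/13)=-2.3636
Confirm numerically:
  x=-2.285: |R|=0.94341 <1
  x=-1.636: |R|=0.45313 <1
  x=-1.562: |R|=0.39445 <1
  x=-1.409: |R|=0.27122 <1
  x=-2.681: |R|=1.22263 >1
  x=-2.562: |R|=1.14021 >1
So |R|<1 on (-2.3636, 0).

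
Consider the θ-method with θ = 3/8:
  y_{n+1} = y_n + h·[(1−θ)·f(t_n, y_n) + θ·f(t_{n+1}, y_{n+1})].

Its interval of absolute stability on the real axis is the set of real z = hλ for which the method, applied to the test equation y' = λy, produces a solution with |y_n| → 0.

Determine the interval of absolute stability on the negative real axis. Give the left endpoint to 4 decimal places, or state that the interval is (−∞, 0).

Test eqn y'=λy, z=hλ:
  y_{n+1} = y_n + z·[5/8·y_n + 3/8·y_{n+1}] ⇒ (1 − 3/8z)y_{n+1} = (1 + 5/8z)y_n
  ⇒ R(z) = (1 + 5/8z)/(1 − 3/8z).

Find x<0 with |R(x)|<1.
x=-1.36: |R|=0.0993
R=−1: 1+5/8x = −1+3/8x ⇒ -1/4x=2 ⇒ x=2/(-1/4)=-8.0000
Confirm numerically:
  x=-5.396: |R|=0.78469 <1
  x=-3.788: |R|=0.56497 <1
  x=-3.787: |R|=0.56480 <1
  x=-8.228: |R|=1.01395 >1
  x=-8.178: |R|=1.01094 >1
Interval (-8.0000, 0).

z∈(-8.0000,0).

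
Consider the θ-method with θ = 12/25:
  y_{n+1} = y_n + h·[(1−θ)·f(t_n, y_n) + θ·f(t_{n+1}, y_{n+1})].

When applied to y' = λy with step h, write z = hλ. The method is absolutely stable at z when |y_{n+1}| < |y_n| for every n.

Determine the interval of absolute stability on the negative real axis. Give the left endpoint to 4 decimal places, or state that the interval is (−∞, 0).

z∈(-50.0000,0).

With y'=λy (z=hλ):
  y_{n+1} = y_n + z·[13/25·y_n + 12/25·y_{n+1}] ⇒ (1 − 12/25z)y_{n+1} = (1 + 13/25z)y_n
  so R(z) = (1 + 13/25z)/(1 − 12/25z).

Find x<0 with |R(x)|<1.
x=-1.21: |R|=0.2346
R=−1: 1+13/25x = −1+12/25x ⇒ -1/25x=2 ⇒ x=2/(-1/25)=-50.0000
Confirm numerically:
  x=-44.203: |R|=0.98956 <1
  x=-41.104: |R|=0.98283 <1
  x=-34.316: |R|=0.96409 <1
  x=-50.420: |R|=1.00067 >1
  x=-50.035: |R|=1.00006 >1
Interval (-50.0000, 0).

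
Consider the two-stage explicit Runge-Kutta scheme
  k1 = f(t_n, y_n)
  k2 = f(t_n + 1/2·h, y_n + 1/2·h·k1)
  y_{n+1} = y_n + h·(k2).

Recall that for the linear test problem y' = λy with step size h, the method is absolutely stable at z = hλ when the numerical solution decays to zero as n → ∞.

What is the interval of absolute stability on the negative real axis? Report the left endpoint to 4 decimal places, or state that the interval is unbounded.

(-2.0000, 0).

On y'=λy, z=hλ:
  k1=λy_n ⇒ h·k1=z·y_n;  k2=λ(1+1/2z)y_n ⇒ h·k2=z(1+1/2z)y_n
  y_{n+1}/y_n = 1 + z(1+1/2z) = 1 + z + 1/2z²
  so R(z) = 1 + z + 1/2z².

Boundary: |R(x)|=1, x<0.
x=-0.66: |R|=0.5578
R=1: x+1/2x²=0 ⇒ x=−2=-2.0000; min R=1−1/(4·1/2)=0.5000>−1
Confirm numerically:
  x=-1.745: |R|=0.77751 <1
  x=-1.645: |R|=0.70801 <1
  x=-1.360: |R|=0.56480 <1
  x=-2.513: |R|=1.64458 >1
  x=-2.474: |R|=1.58634 >1
  x=-2.282: |R|=1.32176 >1
Stable set (-2.0000, 0).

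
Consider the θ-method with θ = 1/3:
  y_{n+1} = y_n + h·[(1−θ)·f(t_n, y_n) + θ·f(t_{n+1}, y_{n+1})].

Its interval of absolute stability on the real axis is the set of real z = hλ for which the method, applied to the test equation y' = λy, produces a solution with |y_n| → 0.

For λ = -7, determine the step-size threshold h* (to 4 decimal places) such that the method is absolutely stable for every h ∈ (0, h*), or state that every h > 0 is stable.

(-6.0000,0); λ=-7 ⇒ h* = (6)/7 = 0.8571.

Test eqn y'=λy, z=hλ:
  y_{n+1} = y_n + z·[2/3·y_n + 1/3·y_{n+1}] ⇒ (1 − 1/3z)y_{n+1} = (1 + 2/3z)y_n
  R(z) = (1 + 2/3z)/(1 − 1/3z).

Find x<0 with |R(x)|<1.
x=-1.13: |R|=0.1792
R=−1: 1+2/3x = −1+1/3x ⇒ -1/3x=2 ⇒ x=2/(-1/3)=-6.0000
Confirm numerically:
  x=-4.738: |R|=0.83691 <1
  x=-4.563: |R|=0.81000 <1
  x=-3.224: |R|=0.55398 <1
  x=-3.187: |R|=0.54534 <1
  x=-6.579: |R|=1.06044 >1
  x=-6.455: |R|=1.04812 >1
  x=-6.283: |R|=1.03049 >1
Interval (-6.0000, 0).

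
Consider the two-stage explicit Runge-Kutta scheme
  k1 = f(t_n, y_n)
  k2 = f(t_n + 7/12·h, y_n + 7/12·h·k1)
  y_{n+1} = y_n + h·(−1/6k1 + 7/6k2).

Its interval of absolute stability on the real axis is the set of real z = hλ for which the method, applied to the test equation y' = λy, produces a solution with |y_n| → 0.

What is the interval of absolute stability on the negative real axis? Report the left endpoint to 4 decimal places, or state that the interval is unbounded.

Test eqn y'=λy, z=hλ:
  k1=λy_n ⇒ h·k1=z·y_n;  k2=λ(1+7/12z)y_n ⇒ h·k2=z(1+7/12z)y_n
  y_{n+1}/y_n = 1 − 1/6z + 7/6z(1+7/12z) = 1 + z + 49/72z²
  R(z) = 1 + z + 49/72z².

Solve |R(x)|<1 on ℝ⁻.
x=-0.88: |R|=0.6470
R=1: x+49/72x²=0 ⇒ x=−72/49=-1.4694; min R=1−1/(4·49/72)=0.6327>−1
Confirm numerically:
  x=-1.378: |R|=0.91430 <1
  x=-1.315: |R|=0.86183 <1
  x=-0.664: |R|=0.63605 <1
  x=-1.857: |R|=1.48986 >1
  x=-1.604: |R|=1.14694 >1
  x=-1.600: |R|=1.14222 >1
Interval (-1.4694, 0).

z∈(-1.4694,0).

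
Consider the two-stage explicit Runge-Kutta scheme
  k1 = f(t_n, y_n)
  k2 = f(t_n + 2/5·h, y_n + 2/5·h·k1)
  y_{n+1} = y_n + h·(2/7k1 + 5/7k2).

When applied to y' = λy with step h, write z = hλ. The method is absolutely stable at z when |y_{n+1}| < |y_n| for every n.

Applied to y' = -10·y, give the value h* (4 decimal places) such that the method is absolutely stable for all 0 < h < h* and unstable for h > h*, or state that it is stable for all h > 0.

(-3.5000,0); λ=-10 ⇒ h* = (7/2)/10 = 0.3500.

On y'=λy, z=hλ:
  k1=λy_n ⇒ h·k1=z·y_n;  k2=λ(1+2/5z)y_n ⇒ h·k2=z(1+2/5z)y_n
  y_{n+1}/y_n = 1 + 2/7z + 5/7z(1+2/5z) = 1 + z + 2/7z²
  ⇒ R(z) = 1 + z + 2/7z².

Boundary: |R(x)|=1, x<0.
x=-1.07: |R|=0.2571
R=1: x+2/7x²=0 ⇒ x=−7/2=-3.5000; min R=1−1/(4·2/7)=0.1250>−1
Confirm numerically:
  x=-3.043: |R|=0.60267 <1
  x=-2.790: |R|=0.43403 <1
  x=-2.168: |R|=0.17492 <1
  x=-1.465: |R|=0.14821 <1
  x=-3.994: |R|=1.56372 >1
  x=-3.992: |R|=1.56116 >1
  x=-3.620: |R|=1.12411 >1
So |R|<1 on (-3.5000, 0).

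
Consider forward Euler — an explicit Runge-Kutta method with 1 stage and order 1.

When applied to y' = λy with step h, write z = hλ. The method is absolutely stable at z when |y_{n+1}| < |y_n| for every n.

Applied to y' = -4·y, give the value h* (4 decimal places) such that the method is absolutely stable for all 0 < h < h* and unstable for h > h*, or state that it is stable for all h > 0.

Test eqn y'=λy, z=hλ:
  order 1, 1-stage ⇒ R(z)=1+z
  (e.g. R(-0.53)=0.47000, |R|=0.47000)

Boundary: |R(x)|=1, x<0.
x=-0.53: |R|=0.4700
|R(-2.05)|=1.0500 |R(-1.76)|=0.7600 |R(-1.28)|=0.2800
Bisect:
  x_lo=-2.4769 |R|=1.4769  x_hi=-0.1876 |R|=0.8124
  mid=-1.33225 |R|=0.33225 →hi
  mid=-1.90455 |R|=0.90455 →hi
  mid=-2.19071 |R|=1.19071 →lo
  mid=-2.04763 |R|=1.04763 →lo
  mid=-1.97609 |R|=0.97609 →hi
  mid=-2.01186 |R|=1.01186 →lo
  mid=-1.99398 |R|=0.99398 →hi
  mid=-2.00292 |R|=1.00292 →lo
  ...
  [-2.00012,-1.99998] ⇒ x*=-2.0000
Stable set (-2.0000, 0).

(-2.0000,0); λ=-4 ⇒ h* = 0.5000.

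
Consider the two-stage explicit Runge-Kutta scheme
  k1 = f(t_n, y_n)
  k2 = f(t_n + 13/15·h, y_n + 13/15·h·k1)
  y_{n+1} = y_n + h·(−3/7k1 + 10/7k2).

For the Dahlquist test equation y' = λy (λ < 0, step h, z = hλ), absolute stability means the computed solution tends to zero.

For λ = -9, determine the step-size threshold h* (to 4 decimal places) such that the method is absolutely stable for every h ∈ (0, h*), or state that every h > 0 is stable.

With y'=λy (z=hλ):
  k1=λy_n ⇒ h·k1=z·y_n;  k2=λ(1+13/15z)y_n ⇒ h·k2=z(1+13/15z)y_n
  y_{n+1}/y_n = 1 − 3/7z + 10/7z(1+13/15z) = 1 + z + 26/21z²
  ⇒ R(z) = 1 + z + 26/21z².

Solve |R(x)|<1 on ℝ⁻.
x=-1.22: |R|=1.6228
R=1: x+26/21x²=0 ⇒ x=−21/26=-0.8077; min R=1−1/(4·26/21)=0.7981>−1
Confirm numerically:
  x=-0.780: |R|=0.97326 <1
  x=-0.525: |R|=0.81625 <1
  x=-0.445: |R|=0.80017 <1
  x=-0.395: |R|=0.79817 <1
  x=-1.270: |R|=1.72692 >1
  x=-1.001: |R|=1.23957 >1
Stable set (-0.8077, 0).

(-0.8077,0); λ=-9 ⇒ h* = (21/26)/9 = 0.0897.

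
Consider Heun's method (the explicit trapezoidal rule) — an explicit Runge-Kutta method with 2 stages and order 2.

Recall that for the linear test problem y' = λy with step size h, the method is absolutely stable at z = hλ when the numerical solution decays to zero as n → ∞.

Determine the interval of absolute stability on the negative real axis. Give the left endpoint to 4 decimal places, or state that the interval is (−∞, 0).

(-2.0000, 0).

On y'=λy, z=hλ:
  order 2, 2-stage ⇒ R(z)=1+z+z^2/2
  (e.g. R(-0.92)=0.50320, |R|=0.50320)

Solve |R(x)|<1 on ℝ⁻.
x=-0.92: |R|=0.5032
|R(-2.32)|=1.3712 |R(-1.64)|=0.7048 |R(-0.56)|=0.5968
Bisect:
  x_lo=-2.4962 |R|=1.6194  x_hi=-0.3845 |R|=0.6894
  mid=-1.44039 |R|=0.59697 →hi
  mid=-1.96832 |R|=0.96882 →hi
  mid=-2.23228 |R|=1.25926 →lo
  mid=-2.10030 |R|=1.10533 →lo
  mid=-2.03431 |R|=1.03490 →lo
  mid=-2.00131 |R|=1.00132 →lo
  mid=-1.98482 |R|=0.98493 →hi
  mid=-1.99307 |R|=0.99309 →hi
  mid=-1.99719 |R|=0.99719 →hi
  ...
  [-2.00003,-1.99990] ⇒ x*=-2.0000
Interval (-2.0000, 0).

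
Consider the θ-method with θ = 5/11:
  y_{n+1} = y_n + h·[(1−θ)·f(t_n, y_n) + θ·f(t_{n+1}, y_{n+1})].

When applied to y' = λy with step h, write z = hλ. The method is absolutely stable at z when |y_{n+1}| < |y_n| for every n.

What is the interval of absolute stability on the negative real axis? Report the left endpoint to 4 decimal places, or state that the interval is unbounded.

(-22.0000, 0).

Set f=λy, z=hλ:
  y_{n+1} = y_n + z·[6/11·y_n + 5/11·y_{n+1}] ⇒ (1 − 5/11z)y_{n+1} = (1 + 6/11z)y_n
  so R(z) = (1 + 6/11z)/(1 − 5/11z).

Find x<0 with |R(x)|<1.
x=-1.51: |R|=0.1046
R=−1: 1+6/11x = −1+5/11x ⇒ -1/11x=2 ⇒ x=2/(-1/11)=-22.0000
Confirm numerically:
  x=-20.616: |R|=0.98787 <1
  x=-18.282: |R|=0.96369 <1
  x=-10.847: |R|=0.82903 <1
  x=-22.445: |R|=1.00361 >1
  x=-22.305: |R|=1.00249 >1
Interval (-22.0000, 0).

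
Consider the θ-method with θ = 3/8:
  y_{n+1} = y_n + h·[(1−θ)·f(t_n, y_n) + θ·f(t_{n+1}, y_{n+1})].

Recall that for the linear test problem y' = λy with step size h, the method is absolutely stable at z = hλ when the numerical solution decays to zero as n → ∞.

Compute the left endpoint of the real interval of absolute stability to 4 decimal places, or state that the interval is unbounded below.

z* = -8.0000.

On y'=λy, z=hλ:
  y_{n+1} = y_n + z·[5/8·y_n + 3/8·y_{n+1}] ⇒ (1 − 3/8z)y_{n+1} = (1 + 5/8z)y_n
  R(z) = (1 + 5/8z)/(1 − 3/8z).

Need |R(x)|<1, x<0.
x=-0.76: |R|=0.4086
R=−1: 1+5/8x = −1+3/8x ⇒ -1/4x=2 ⇒ x=2/(-1/4)=-8.0000
Confirm numerically:
  x=-4.932: |R|=0.73083 <1
  x=-4.791: |R|=0.71314 <1
  x=-4.091: |R|=0.61436 <1
  x=-8.345: |R|=1.02089 >1
  x=-8.291: |R|=1.01770 >1
  x=-8.180: |R|=1.01106 >1
Stable set (-8.0000, 0).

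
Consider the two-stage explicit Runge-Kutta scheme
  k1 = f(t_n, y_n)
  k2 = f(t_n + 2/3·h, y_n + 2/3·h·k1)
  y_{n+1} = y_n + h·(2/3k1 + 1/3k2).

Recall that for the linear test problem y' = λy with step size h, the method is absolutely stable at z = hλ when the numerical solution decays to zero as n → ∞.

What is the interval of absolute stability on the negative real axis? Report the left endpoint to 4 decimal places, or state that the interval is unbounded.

z∈(-4.5000,0).

On y'=λy, z=hλ:
  k1=λy_n ⇒ h·k1=z·y_n;  k2=λ(1+2/3z)y_n ⇒ h·k2=z(1+2/3z)y_n
  y_{n+1}/y_n = 1 + 2/3z + 1/3z(1+2/3z) = 1 + z + 2/9z²
  so R(z) = 1 + z + 2/9z².

Boundary: |R(x)|=1, x<0.
x=-0.71: |R|=0.4020
R=1: x+2/9x²=0 ⇒ x=−9/2=-4.5000; min R=1−1/(4·2/9)=-0.1250>−1
Confirm numerically:
  x=-3.785: |R|=0.39861 <1
  x=-2.966: |R|=0.01108 <1
  x=-2.571: |R|=0.10210 <1
  x=-4.938: |R|=1.48063 >1
  x=-4.781: |R|=1.29855 >1
  x=-4.764: |R|=1.27949 >1
Stable set (-4.5000, 0).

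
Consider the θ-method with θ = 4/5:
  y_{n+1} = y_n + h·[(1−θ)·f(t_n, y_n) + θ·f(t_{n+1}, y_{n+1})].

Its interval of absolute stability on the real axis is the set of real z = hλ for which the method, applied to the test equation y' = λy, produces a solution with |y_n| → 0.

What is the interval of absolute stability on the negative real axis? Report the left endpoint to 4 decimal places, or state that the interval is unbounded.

interval (−∞, 0).

On y'=λy, z=hλ:
  y_{n+1} = y_n + z·[1/5·y_n + 4/5·y_{n+1}] ⇒ (1 − 4/5z)y_{n+1} = (1 + 1/5z)y_n
  R(z) = (1 + 1/5z)/(1 − 4/5z).

Solve |R(x)|<1 on ℝ⁻.
x=-0.88: |R|=0.4836
x=-2: |R|=0.2308
x=-10: |R|=0.1111
x=-100: |R|=0.2346
θ=4/5≥1/2 ⇒ |1+1/5x|<|1−4/5x| ∀x<0 ⇒ unbounded interval.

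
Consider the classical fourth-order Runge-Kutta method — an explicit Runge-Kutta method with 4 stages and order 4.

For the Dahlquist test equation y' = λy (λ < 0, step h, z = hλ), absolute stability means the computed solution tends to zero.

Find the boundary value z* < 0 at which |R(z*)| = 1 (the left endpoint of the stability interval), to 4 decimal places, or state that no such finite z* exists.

Test eqn y'=λy, z=hλ:
  order 4, 4-stage ⇒ R(z)=1+z+z^2/2+z^3/6+z^4/24
  (e.g. R(-0.63)=0.53334, |R|=0.53334)

Find x<0 with |R(x)|<1.
x=-0.63: |R|=0.5333
|R(-2.68)|=0.8525 |R(-1.73)|=0.2767 |R(-0.5)|=0.6068
Bisect:
  x_lo=-3.6660 |R|=3.3682  x_hi=-0.2934 |R|=0.7457
  mid=-1.97971 |R|=0.32678 →hi
  mid=-2.82287 |R|=1.05815 →lo
  mid=-2.40129 |R|=0.55947 →hi
  mid=-2.61208 |R|=0.76875 →hi
  mid=-2.71748 |R|=0.90248 →hi
  mid=-2.77017 |R|=0.97744 →hi
  mid=-2.79652 |R|=1.01706 →lo
  mid=-2.78335 |R|=0.99707 →hi
  ...
  [-2.78541,-2.78520] ⇒ x*=-2.7853
Stable set (-2.7853, 0).

z* = -2.7853.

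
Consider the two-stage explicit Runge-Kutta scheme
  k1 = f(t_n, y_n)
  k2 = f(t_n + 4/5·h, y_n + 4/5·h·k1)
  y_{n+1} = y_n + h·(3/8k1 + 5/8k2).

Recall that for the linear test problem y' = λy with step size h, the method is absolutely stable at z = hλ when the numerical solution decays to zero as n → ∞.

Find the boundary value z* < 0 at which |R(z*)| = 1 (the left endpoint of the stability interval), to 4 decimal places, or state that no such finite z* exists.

Set f=λy, z=hλ:
  k1=λy_n ⇒ h·k1=z·y_n;  k2=λ(1+4/5z)y_n ⇒ h·k2=z(1+4/5z)y_n
  y_{n+1}/y_n = 1 + 3/8z + 5/8z(1+4/5z) = 1 + z + 1/2z²
  R(z) = 1 + z + 1/2z².

Solve |R(x)|<1 on ℝ⁻.
x=-0.78: |R|=0.5242
R=1: x+1/2x²=0 ⇒ x=−2=-2.0000; min R=1−1/(4·1/2)=0.5000>−1
Confirm numerically:
  x=-1.728: |R|=0.76499 <1
  x=-1.549: |R|=0.65070 <1
  x=-1.229: |R|=0.52622 <1
  x=-0.873: |R|=0.50806 <1
  x=-2.494: |R|=1.61602 >1
  x=-2.107: |R|=1.11272 >1
So |R|<1 on (-2.0000, 0).

z* = -2.0000.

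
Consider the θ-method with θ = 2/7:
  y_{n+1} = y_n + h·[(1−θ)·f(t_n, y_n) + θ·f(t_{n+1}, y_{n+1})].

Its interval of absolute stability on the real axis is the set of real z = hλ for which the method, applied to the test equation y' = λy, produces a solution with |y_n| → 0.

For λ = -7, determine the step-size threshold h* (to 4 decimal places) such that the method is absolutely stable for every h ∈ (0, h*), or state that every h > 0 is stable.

Set f=λy, z=hλ:
  y_{n+1} = y_n + z·[5/7·y_n + 2/7·y_{n+1}] ⇒ (1 − 2/7z)y_{n+1} = (1 + 5/7z)y_n
  ⇒ R(z) = (1 + 5/7z)/(1 − 2/7z).

Boundary: |R(x)|=1, x<0.
x=-0.7: |R|=0.4167
R=−1: 1+5/7x = −1+2/7x ⇒ -3/7x=2 ⇒ x=2/(-3/7)=-4.6667
Confirm numerically:
  x=-4.636: |R|=0.99435 <1
  x=-4.243: |R|=0.91793 <1
  x=-3.411: |R|=0.72746 <1
  x=-5.039: |R|=1.06541 >1
  x=-4.958: |R|=1.05167 >1
  x=-4.795: |R|=1.02321 >1
So |R|<1 on (-4.6667, 0).

(-4.6667,0); λ=-7 ⇒ h* = (14/3)/7 = 0.6667.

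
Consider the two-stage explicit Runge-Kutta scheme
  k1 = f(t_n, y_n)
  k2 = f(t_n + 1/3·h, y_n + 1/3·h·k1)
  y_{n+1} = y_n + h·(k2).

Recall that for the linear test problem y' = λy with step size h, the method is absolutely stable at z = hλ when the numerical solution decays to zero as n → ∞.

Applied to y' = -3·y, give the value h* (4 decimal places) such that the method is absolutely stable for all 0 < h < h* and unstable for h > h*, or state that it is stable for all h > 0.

(-3.0000,0); λ=-3 ⇒ h* = (3)/3 = 1.0000.

Test eqn y'=λy, z=hλ:
  k1=λy_n ⇒ h·k1=z·y_n;  k2=λ(1+1/3z)y_n ⇒ h·k2=z(1+1/3z)y_n
  y_{n+1}/y_n = 1 + z(1+1/3z) = 1 + z + 1/3z²
  Hence R(z) = 1 + z + 1/3z².

Solve |R(x)|<1 on ℝ⁻.
x=-0.38: |R|=0.6681
R=1: x+1/3x²=0 ⇒ x=−3=-3.0000; min R=1−1/(4·1/3)=0.2500>−1
Confirm numerically:
  x=-2.388: |R|=0.51285 <1
  x=-1.968: |R|=0.32301 <1
  x=-1.940: |R|=0.31453 <1
  x=-3.589: |R|=1.70464 >1
  x=-3.538: |R|=1.63448 >1
Interval (-3.0000, 0).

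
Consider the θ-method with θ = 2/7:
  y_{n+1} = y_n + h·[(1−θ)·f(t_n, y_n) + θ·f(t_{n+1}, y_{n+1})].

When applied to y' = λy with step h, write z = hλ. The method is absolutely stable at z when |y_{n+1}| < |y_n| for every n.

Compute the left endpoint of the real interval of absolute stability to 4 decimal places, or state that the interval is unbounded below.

Test eqn y'=λy, z=hλ:
  y_{n+1} = y_n + z·[5/7·y_n + 2/7·y_{n+1}] ⇒ (1 − 2/7z)y_{n+1} = (1 + 5/7z)y_n
  Hence R(z) = (1 + 5/7z)/(1 − 2/7z).

Boundary: |R(x)|=1, x<0.
x=-1.44: |R|=0.0202
R=−1: 1+5/7x = −1+2/7x ⇒ -3/7x=2 ⇒ x=2/(-3/7)=-4.6667
Confirm numerically:
  x=-4.162: |R|=0.90120 <1
  x=-3.648: |R|=0.78623 <1
  x=-2.570: |R|=0.48188 <1
  x=-5.017: |R|=1.06170 >1
  x=-4.820: |R|=1.02764 >1
  x=-4.730: |R|=1.01154 >1
Stable set (-4.6667, 0).

left endpoint -4.6667.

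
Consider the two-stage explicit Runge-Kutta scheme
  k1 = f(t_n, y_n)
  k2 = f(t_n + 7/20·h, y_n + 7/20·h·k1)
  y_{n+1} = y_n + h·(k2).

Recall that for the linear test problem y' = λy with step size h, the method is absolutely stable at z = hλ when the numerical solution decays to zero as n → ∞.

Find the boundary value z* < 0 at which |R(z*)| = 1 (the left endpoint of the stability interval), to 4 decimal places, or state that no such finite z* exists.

Test eqn y'=λy, z=hλ:
  k1=λy_n ⇒ h·k1=z·y_n;  k2=λ(1+7/20z)y_n ⇒ h·k2=z(1+7/20z)y_n
  y_{n+1}/y_n = 1 + z(1+7/20z) = 1 + z + 7/20z²
  Hence R(z) = 1 + z + 7/20z².

Need |R(x)|<1, x<0.
x=-1.51: |R|=0.2880
R=1: x+7/20x²=0 ⇒ x=−20/7=-2.8571; min R=1−1/(4·7/20)=0.2857>−1
Confirm numerically:
  x=-2.567: |R|=0.73932 <1
  x=-2.007: |R|=0.40282 <1
  x=-1.175: |R|=0.30822 <1
  x=-3.110: |R|=1.27523 >1
  x=-3.002: |R|=1.15220 >1
Interval (-2.8571, 0).

left endpoint -2.8571.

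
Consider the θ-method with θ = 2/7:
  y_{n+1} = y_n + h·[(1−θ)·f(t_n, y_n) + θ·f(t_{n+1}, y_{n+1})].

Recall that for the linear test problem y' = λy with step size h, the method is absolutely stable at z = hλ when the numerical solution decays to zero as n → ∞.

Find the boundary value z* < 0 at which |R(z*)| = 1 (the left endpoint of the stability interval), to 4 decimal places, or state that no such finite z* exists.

z* = -4.6667.

On y'=λy, z=hλ:
  y_{n+1} = y_n + z·[5/7·y_n + 2/7·y_{n+1}] ⇒ (1 − 2/7z)y_{n+1} = (1 + 5/7z)y_n
  ⇒ R(z) = (1 + 5/7z)/(1 − 2/7z).

Need |R(x)|<1, x<0.
x=-1.28: |R|=0.0628
R=−1: 1+5/7x = −1+2/7x ⇒ -3/7x=2 ⇒ x=2/(-3/7)=-4.6667
Confirm numerically:
  x=-4.238: |R|=0.91690 <1
  x=-3.778: |R|=0.81685 <1
  x=-3.068: |R|=0.63490 <1
  x=-2.793: |R|=0.55339 <1
  x=-5.062: |R|=1.06926 >1
  x=-5.018: |R|=1.06187 >1
  x=-4.888: |R|=1.03958 >1
Interval (-4.6667, 0).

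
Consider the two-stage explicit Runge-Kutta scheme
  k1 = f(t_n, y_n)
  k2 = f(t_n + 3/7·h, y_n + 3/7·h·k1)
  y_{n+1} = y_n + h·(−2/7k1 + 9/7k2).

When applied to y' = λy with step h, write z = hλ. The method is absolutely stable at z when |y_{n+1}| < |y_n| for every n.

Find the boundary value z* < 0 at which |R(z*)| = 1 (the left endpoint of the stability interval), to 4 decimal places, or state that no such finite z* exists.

z* = -1.8148.

With y'=λy (z=hλ):
  k1=λy_n ⇒ h·k1=z·y_n;  k2=λ(1+3/7z)y_n ⇒ h·k2=z(1+3/7z)y_n
  y_{n+1}/y_n = 1 − 2/7z + 9/7z(1+3/7z) = 1 + z + 27/49z²
  ⇒ R(z) = 1 + z + 27/49z².

Boundary: |R(x)|=1, x<0.
x=-0.59: |R|=0.6018
R=1: x+27/49x²=0 ⇒ x=−49/27=-1.8148; min R=1−1/(4·27/49)=0.5463>−1
Confirm numerically:
  x=-1.383: |R|=0.67093 <1
  x=-1.060: |R|=0.55913 <1
  x=-0.899: |R|=0.54634 <1
  x=-0.786: |R|=0.55442 <1
  x=-2.340: |R|=1.67717 >1
  x=-2.303: |R|=1.61951 >1
  x=-2.270: |R|=1.56935 >1
Interval (-1.8148, 0).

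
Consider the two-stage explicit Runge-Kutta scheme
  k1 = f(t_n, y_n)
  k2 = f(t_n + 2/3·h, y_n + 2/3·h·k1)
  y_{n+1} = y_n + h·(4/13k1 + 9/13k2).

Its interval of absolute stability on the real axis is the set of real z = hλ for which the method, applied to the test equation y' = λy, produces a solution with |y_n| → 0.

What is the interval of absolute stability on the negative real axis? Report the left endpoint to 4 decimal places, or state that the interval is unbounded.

(-2.1667, 0).

With y'=λy (z=hλ):
  k1=λy_n ⇒ h·k1=z·y_n;  k2=λ(1+2/3z)y_n ⇒ h·k2=z(1+2/3z)y_n
  y_{n+1}/y_n = 1 + 4/13z + 9/13z(1+2/3z) = 1 + z + 6/13z²
  R(z) = 1 + z + 6/13z².

Need |R(x)|<1, x<0.
x=-0.92: |R|=0.4706
R=1: x+6/13x²=0 ⇒ x=−13/6=-2.1667; min R=1−1/(4·6/13)=0.4583>−1
Confirm numerically:
  x=-1.483: |R|=0.53206 <1
  x=-1.383: |R|=0.49978 <1
  x=-0.910: |R|=0.47220 <1
  x=-2.484: |R|=1.36381 >1
  x=-2.439: |R|=1.30656 >1
  x=-2.427: |R|=1.29161 >1
Interval (-2.1667, 0).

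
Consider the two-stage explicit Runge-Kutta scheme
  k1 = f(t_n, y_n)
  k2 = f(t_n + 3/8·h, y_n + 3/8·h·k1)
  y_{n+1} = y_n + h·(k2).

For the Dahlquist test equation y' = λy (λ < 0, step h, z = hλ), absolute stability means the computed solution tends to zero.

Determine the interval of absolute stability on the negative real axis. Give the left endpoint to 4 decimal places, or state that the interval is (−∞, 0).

With y'=λy (z=hλ):
  k1=λy_n ⇒ h·k1=z·y_n;  k2=λ(1+3/8z)y_n ⇒ h·k2=z(1+3/8z)y_n
  y_{n+1}/y_n = 1 + z(1+3/8z) = 1 + z + 3/8z²
  Hence R(z) = 1 + z + 3/8z².

Need |R(x)|<1, x<0.
x=-1.24: |R|=0.3366
R=1: x+3/8x²=0 ⇒ x=−8/3=-2.6667; min R=1−1/(4·3/8)=0.3333>−1
Confirm numerically:
  x=-2.491: |R|=0.83591 <1
  x=-2.260: |R|=0.65535 <1
  x=-1.140: |R|=0.34735 <1
  x=-3.161: |R|=1.58597 >1
  x=-2.894: |R|=1.24671 >1
  x=-2.746: |R|=1.08169 >1
Interval (-2.6667, 0).

(-2.6667, 0).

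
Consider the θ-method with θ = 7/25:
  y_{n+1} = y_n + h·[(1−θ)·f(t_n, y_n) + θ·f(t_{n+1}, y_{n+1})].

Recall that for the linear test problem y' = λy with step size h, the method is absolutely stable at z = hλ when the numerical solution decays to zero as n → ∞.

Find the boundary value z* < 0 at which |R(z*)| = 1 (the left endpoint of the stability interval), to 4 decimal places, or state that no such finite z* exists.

With y'=λy (z=hλ):
  y_{n+1} = y_n + z·[18/25·y_n + 7/25·y_{n+1}] ⇒ (1 − 7/25z)y_{n+1} = (1 + 18/25z)y_n
  so R(z) = (1 + 18/25z)/(1 − 7/25z).

Find x<0 with |R(x)|<1.
x=-1.08: |R|=0.1708
R=−1: 1+18/25x = −1+7/25x ⇒ -11/25x=2 ⇒ x=2/(-11/25)=-4.5455
Confirm numerically:
  x=-3.995: |R|=0.88568 <1
  x=-3.185: |R|=0.68358 <1
  x=-2.589: |R|=0.50094 <1
  x=-2.465: |R|=0.45841 <1
  x=-5.125: |R|=1.10472 >1
  x=-5.112: |R|=1.10253 >1
So |R|<1 on (-4.5455, 0).

z* = -4.5455.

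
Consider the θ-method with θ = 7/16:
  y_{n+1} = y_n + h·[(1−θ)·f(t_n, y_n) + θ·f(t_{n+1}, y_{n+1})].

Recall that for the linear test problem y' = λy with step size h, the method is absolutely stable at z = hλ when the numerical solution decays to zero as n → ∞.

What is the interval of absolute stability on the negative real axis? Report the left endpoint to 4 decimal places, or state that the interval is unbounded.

z∈(-16.0000,0).

With y'=λy (z=hλ):
  y_{n+1} = y_n + z·[9/16·y_n + 7/16·y_{n+1}] ⇒ (1 − 7/16z)y_{n+1} = (1 + 9/16z)y_n
  so R(z) = (1 + 9/16z)/(1 − 7/16z).

Need |R(x)|<1, x<0.
x=-0.7: |R|=0.4641
R=−1: 1+9/16x = −1+7/16x ⇒ -1/8x=2 ⇒ x=2/(-1/8)=-16.0000
Confirm numerically:
  x=-8.414: |R|=0.79743 <1
  x=-8.392: |R|=0.79643 <1
  x=-7.340: |R|=0.74295 <1
  x=-16.275: |R|=1.00423 >1
  x=-16.252: |R|=1.00388 >1
  x=-16.078: |R|=1.00121 >1
Interval (-16.0000, 0).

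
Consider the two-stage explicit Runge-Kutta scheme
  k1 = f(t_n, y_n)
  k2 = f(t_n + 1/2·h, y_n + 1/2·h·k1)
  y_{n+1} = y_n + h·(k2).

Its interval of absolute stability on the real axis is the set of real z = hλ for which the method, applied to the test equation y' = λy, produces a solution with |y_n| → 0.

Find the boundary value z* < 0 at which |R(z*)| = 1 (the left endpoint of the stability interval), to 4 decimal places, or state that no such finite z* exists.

z* = -2.0000.

Test eqn y'=λy, z=hλ:
  k1=λy_n ⇒ h·k1=z·y_n;  k2=λ(1+1/2z)y_n ⇒ h·k2=z(1+1/2z)y_n
  y_{n+1}/y_n = 1 + z(1+1/2z) = 1 + z + 1/2z²
  ⇒ R(z) = 1 + z + 1/2z².

Boundary: |R(x)|=1, x<0.
x=-0.69: |R|=0.5481
R=1: x+1/2x²=0 ⇒ x=−2=-2.0000; min R=1−1/(4·1/2)=0.5000>−1
Confirm numerically:
  x=-1.792: |R|=0.81363 <1
  x=-1.420: |R|=0.58820 <1
  x=-0.927: |R|=0.50266 <1
  x=-2.534: |R|=1.67658 >1
  x=-2.416: |R|=1.50253 >1
  x=-2.384: |R|=1.45773 >1
Interval (-2.0000, 0).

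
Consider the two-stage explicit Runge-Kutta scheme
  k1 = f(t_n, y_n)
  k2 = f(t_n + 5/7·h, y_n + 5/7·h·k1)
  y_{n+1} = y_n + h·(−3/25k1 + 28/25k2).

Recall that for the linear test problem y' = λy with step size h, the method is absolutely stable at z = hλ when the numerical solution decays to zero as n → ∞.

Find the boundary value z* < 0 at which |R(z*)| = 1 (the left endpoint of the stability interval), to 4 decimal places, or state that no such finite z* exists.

On y'=λy, z=hλ:
  k1=λy_n ⇒ h·k1=z·y_n;  k2=λ(1+5/7z)y_n ⇒ h·k2=z(1+5/7z)y_n
  y_{n+1}/y_n = 1 − 3/25z + 28/25z(1+5/7z) = 1 + z + 4/5z²
  ⇒ R(z) = 1 + z + 4/5z².

Solve |R(x)|<1 on ℝ⁻.
x=-0.34: |R|=0.7525
R=1: x+4/5x²=0 ⇒ x=−5/4=-1.2500; min R=1−1/(4·4/5)=0.6875>−1
Confirm numerically:
  x=-1.139: |R|=0.89886 <1
  x=-1.098: |R|=0.86648 <1
  x=-0.737: |R|=0.69754 <1
  x=-0.623: |R|=0.68750 <1
  x=-1.748: |R|=1.69640 >1
  x=-1.509: |R|=1.31266 >1
  x=-1.292: |R|=1.04341 >1
Stable set (-1.2500, 0).

left endpoint -1.2500.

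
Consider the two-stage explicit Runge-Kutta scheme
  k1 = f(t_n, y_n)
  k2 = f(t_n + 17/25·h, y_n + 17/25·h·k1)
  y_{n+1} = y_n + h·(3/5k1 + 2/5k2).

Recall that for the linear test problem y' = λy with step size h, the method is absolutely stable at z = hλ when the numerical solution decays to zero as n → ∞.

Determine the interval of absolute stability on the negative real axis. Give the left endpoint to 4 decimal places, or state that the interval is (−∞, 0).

(-3.6765, 0).

On y'=λy, z=hλ:
  k1=λy_n ⇒ h·k1=z·y_n;  k2=λ(1+17/25z)y_n ⇒ h·k2=z(1+17/25z)y_n
  y_{n+1}/y_n = 1 + 3/5z + 2/5z(1+17/25z) = 1 + z + 34/125z²
  so R(z) = 1 + z + 34/125z².

Find x<0 with |R(x)|<1.
x=-1.28: |R|=0.1656
R=1: x+34/125x²=0 ⇒ x=−125/34=-3.6765; min R=1−1/(4·34/125)=0.0809>−1
Confirm numerically:
  x=-2.853: |R|=0.36097 <1
  x=-1.862: |R|=0.08104 <1
  x=-1.513: |R|=0.10965 <1
  x=-4.141: |R|=1.52322 >1
  x=-3.821: |R|=1.15021 >1
So |R|<1 on (-3.6765, 0).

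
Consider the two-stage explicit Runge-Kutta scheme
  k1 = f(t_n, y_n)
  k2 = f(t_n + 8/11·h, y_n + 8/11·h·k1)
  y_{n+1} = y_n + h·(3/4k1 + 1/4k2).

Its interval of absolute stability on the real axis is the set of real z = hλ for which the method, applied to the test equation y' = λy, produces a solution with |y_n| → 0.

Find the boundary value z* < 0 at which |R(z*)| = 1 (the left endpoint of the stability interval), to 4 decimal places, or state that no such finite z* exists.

z* = -5.5000.

Test eqn y'=λy, z=hλ:
  k1=λy_n ⇒ h·k1=z·y_n;  k2=λ(1+8/11z)y_n ⇒ h·k2=z(1+8/11z)y_n
  y_{n+1}/y_n = 1 + 3/4z + 1/4z(1+8/11z) = 1 + z + 2/11z²
  Hence R(z) = 1 + z + 2/11z².

Need |R(x)|<1, x<0.
x=-0.48: |R|=0.5619
R=1: x+2/11x²=0 ⇒ x=−11/2=-5.5000; min R=1−1/(4·2/11)=-0.3750>−1
Confirm numerically:
  x=-5.456: |R|=0.95635 <1
  x=-5.391: |R|=0.89316 <1
  x=-2.681: |R|=0.37413 <1
  x=-6.086: |R|=1.64844 >1
  x=-6.076: |R|=1.63632 >1
  x=-5.776: |R|=1.28985 >1
So |R|<1 on (-5.5000, 0).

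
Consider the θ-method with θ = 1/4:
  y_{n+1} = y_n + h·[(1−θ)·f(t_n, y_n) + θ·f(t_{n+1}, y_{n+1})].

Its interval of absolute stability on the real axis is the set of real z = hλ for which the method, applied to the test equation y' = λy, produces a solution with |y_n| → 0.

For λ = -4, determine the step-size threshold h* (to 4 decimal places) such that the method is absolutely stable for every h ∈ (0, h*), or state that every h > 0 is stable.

With y'=λy (z=hλ):
  y_{n+1} = y_n + z·[3/4·y_n + 1/4·y_{n+1}] ⇒ (1 − 1/4z)y_{n+1} = (1 + 3/4z)y_n
  so R(z) = (1 + 3/4z)/(1 − 1/4z).

Need |R(x)|<1, x<0.
x=-0.9: |R|=0.2653
R=−1: 1+3/4x = −1+1/4x ⇒ -1/2x=2 ⇒ x=2/(-1/2)=-4.0000
Confirm numerically:
  x=-3.676: |R|=0.91558 <1
  x=-2.640: |R|=0.59036 <1
  x=-2.555: |R|=0.55912 <1
  x=-4.229: |R|=1.05566 >1
So |R|<1 on (-4.0000, 0).

(-4.0000,0); λ=-4 ⇒ h* = (4)/4 = 1.0000.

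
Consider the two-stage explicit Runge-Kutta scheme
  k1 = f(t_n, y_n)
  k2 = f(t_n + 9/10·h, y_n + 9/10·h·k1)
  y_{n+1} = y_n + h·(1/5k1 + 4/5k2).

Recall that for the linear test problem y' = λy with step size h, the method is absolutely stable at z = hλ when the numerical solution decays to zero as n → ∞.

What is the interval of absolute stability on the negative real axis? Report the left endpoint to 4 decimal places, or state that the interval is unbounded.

(-1.3889, 0).

With y'=λy (z=hλ):
  k1=λy_n ⇒ h·k1=z·y_n;  k2=λ(1+9/10z)y_n ⇒ h·k2=z(1+9/10z)y_n
  y_{n+1}/y_n = 1 + 1/5z + 4/5z(1+9/10z) = 1 + z + 18/25z²
  so R(z) = 1 + z + 18/25z².

Boundary: |R(x)|=1, x<0.
x=-1.64: |R|=1.2965
R=1: x+18/25x²=0 ⇒ x=−25/18=-1.3889; min R=1−1/(4·18/25)=0.6528>−1
Confirm numerically:
  x=-1.069: |R|=0.75379 <1
  x=-0.930: |R|=0.69273 <1
  x=-0.868: |R|=0.67447 <1
  x=-1.944: |R|=1.77698 >1
  x=-1.836: |R|=1.59105 >1
  x=-1.413: |R|=1.02453 >1
Interval (-1.3889, 0).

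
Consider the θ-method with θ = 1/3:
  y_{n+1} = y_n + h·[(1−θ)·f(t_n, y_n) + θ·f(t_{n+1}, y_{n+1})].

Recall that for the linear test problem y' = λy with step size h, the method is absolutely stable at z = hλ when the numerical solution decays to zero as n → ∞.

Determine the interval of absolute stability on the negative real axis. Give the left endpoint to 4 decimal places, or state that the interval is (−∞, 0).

z∈(-6.0000,0).

Test eqn y'=λy, z=hλ:
  y_{n+1} = y_n + z·[2/3·y_n + 1/3·y_{n+1}] ⇒ (1 − 1/3z)y_{n+1} = (1 + 2/3z)y_n
  so R(z) = (1 + 2/3z)/(1 − 1/3z).

Find x<0 with |R(x)|<1.
x=-1.68: |R|=0.0769
R=−1: 1+2/3x = −1+1/3x ⇒ -1/3x=2 ⇒ x=2/(-1/3)=-6.0000
Confirm numerically:
  x=-5.576: |R|=0.95056 <1
  x=-5.258: |R|=0.91015 <1
  x=-4.426: |R|=0.78804 <1
  x=-3.616: |R|=0.63966 <1
  x=-6.535: |R|=1.05611 >1
  x=-6.180: |R|=1.01961 >1
  x=-6.092: |R|=1.01012 >1
Stable set (-6.0000, 0).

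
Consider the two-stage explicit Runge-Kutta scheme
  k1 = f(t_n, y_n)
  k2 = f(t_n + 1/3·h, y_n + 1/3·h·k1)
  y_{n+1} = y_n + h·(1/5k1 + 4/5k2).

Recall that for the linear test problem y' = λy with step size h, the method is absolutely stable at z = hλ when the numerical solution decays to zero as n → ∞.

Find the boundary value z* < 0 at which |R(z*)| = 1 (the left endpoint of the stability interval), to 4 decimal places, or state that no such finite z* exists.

z* = -3.7500.

Set f=λy, z=hλ:
  k1=λy_n ⇒ h·k1=z·y_n;  k2=λ(1+1/3z)y_n ⇒ h·k2=z(1+1/3z)y_n
  y_{n+1}/y_n = 1 + 1/5z + 4/5z(1+1/3z) = 1 + z + 4/15z²
  ⇒ R(z) = 1 + z + 4/15z².

Boundary: |R(x)|=1, x<0.
x=-0.99: |R|=0.2714
R=1: x+4/15x²=0 ⇒ x=−15/4=-3.7500; min R=1−1/(4·4/15)=0.0625>−1
Confirm numerically:
  x=-3.636: |R|=0.88947 <1
  x=-2.394: |R|=0.13433 <1
  x=-1.981: |R|=0.06550 <1
  x=-4.293: |R|=1.62163 >1
  x=-3.927: |R|=1.18535 >1
  x=-3.796: |R|=1.04656 >1
Stable set (-3.7500, 0).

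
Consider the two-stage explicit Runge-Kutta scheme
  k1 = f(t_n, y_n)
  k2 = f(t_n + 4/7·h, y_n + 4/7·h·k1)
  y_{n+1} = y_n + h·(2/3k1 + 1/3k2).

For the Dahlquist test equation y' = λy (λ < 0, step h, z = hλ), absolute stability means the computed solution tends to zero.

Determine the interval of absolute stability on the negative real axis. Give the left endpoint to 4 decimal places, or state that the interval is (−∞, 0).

z∈(-5.2500,0).

With y'=λy (z=hλ):
  k1=λy_n ⇒ h·k1=z·y_n;  k2=λ(1+4/7z)y_n ⇒ h·k2=z(1+4/7z)y_n
  y_{n+1}/y_n = 1 + 2/3z + 1/3z(1+4/7z) = 1 + z + 4/21z²
  ⇒ R(z) = 1 + z + 4/21z².

Solve |R(x)|<1 on ℝ⁻.
x=-1.01: |R|=0.1843
R=1: x+4/21x²=0 ⇒ x=−21/4=-5.2500; min R=1−1/(4·4/21)=-0.3125>−1
Confirm numerically:
  x=-4.849: |R|=0.62963 <1
  x=-4.746: |R|=0.54438 <1
  x=-4.724: |R|=0.52670 <1
  x=-3.284: |R|=0.22978 <1
  x=-5.669: |R|=1.45244 >1
  x=-5.557: |R|=1.32495 >1
  x=-5.512: |R|=1.27508 >1
Stable set (-5.2500, 0).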